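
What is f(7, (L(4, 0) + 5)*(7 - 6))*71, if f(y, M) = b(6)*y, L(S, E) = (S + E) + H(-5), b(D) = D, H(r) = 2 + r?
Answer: 2982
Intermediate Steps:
L(S, E) = -3 + E + S (L(S, E) = (S + E) + (2 - 5) = (E + S) - 3 = -3 + E + S)
f(y, M) = 6*y
f(7, (L(4, 0) + 5)*(7 - 6))*71 = (6*7)*71 = 42*71 = 2982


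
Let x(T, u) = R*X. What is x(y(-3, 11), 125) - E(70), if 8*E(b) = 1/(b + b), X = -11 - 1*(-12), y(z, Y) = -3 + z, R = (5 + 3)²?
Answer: 71679/1120 ≈ 63.999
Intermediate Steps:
R = 64 (R = 8² = 64)
X = 1 (X = -11 + 12 = 1)
E(b) = 1/(16*b) (E(b) = 1/(8*(b + b)) = 1/(8*((2*b))) = (1/(2*b))/8 = 1/(16*b))
x(T, u) = 64 (x(T, u) = 64*1 = 64)
x(y(-3, 11), 125) - E(70) = 64 - 1/(16*70) = 64 - 1*1/1120 = 64 - 1/1120 = 71679/1120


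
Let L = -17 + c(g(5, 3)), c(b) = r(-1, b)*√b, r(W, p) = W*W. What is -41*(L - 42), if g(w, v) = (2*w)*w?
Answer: 2419 - 205*√2 ≈ 2129.1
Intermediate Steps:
r(W, p) = W²
g(w, v) = 2*w²
c(b) = √b (c(b) = (-1)²*√b = 1*√b = √b)
L = -17 + 5*√2 (L = -17 + √(2*5²) = -17 + √(2*25) = -17 + √50 = -17 + 5*√2 ≈ -9.9289)
-41*(L - 42) = -41*((-17 + 5*√2) - 42) = -41*(-59 + 5*√2) = 2419 - 205*√2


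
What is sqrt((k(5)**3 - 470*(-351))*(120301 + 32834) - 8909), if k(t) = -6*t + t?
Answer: sqrt(22869937666) ≈ 1.5123e+5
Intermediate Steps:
k(t) = -5*t
sqrt((k(5)**3 - 470*(-351))*(120301 + 32834) - 8909) = sqrt(((-5*5)**3 - 470*(-351))*(120301 + 32834) - 8909) = sqrt(((-25)**3 + 164970)*153135 - 8909) = sqrt((-15625 + 164970)*153135 - 8909) = sqrt(149345*153135 - 8909) = sqrt(22869946575 - 8909) = sqrt(22869937666)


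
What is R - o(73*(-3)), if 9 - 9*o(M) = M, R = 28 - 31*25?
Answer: -2317/3 ≈ -772.33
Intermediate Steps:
R = -747 (R = 28 - 775 = -747)
o(M) = 1 - M/9
R - o(73*(-3)) = -747 - (1 - 73*(-3)/9) = -747 - (1 - ⅑*(-219)) = -747 - (1 + 73/3) = -747 - 1*76/3 = -747 - 76/3 = -2317/3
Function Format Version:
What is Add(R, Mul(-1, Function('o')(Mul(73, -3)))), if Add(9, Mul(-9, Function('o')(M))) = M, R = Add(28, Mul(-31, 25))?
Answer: Rational(-2317, 3) ≈ -772.33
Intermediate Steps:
R = -747 (R = Add(28, -775) = -747)
Function('o')(M) = Add(1, Mul(Rational(-1, 9), M))
Add(R, Mul(-1, Function('o')(Mul(73, -3)))) = Add(-747, Mul(-1, Add(1, Mul(Rational(-1, 9), Mul(73, -3))))) = Add(-747, Mul(-1, Add(1, Mul(Rational(-1, 9), -219)))) = Add(-747, Mul(-1, Add(1, Rational(73, 3)))) = Add(-747, Mul(-1, Rational(76, 3))) = Add(-747, Rational(-76, 3)) = Rational(-2317, 3)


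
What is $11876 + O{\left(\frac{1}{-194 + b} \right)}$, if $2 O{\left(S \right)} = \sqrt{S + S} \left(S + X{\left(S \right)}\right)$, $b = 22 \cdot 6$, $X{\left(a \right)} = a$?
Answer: $11876 - \frac{i \sqrt{31}}{1922} \approx 11876.0 - 0.0028969 i$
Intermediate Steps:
$b = 132$
$O{\left(S \right)} = \sqrt{2} S^{\frac{3}{2}}$ ($O{\left(S \right)} = \frac{\sqrt{S + S} \left(S + S\right)}{2} = \frac{\sqrt{2 S} 2 S}{2} = \frac{\sqrt{2} \sqrt{S} 2 S}{2} = \frac{2 \sqrt{2} S^{\frac{3}{2}}}{2} = \sqrt{2} S^{\frac{3}{2}}$)
$11876 + O{\left(\frac{1}{-194 + b} \right)} = 11876 + \sqrt{2} \left(\frac{1}{-194 + 132}\right)^{\frac{3}{2}} = 11876 + \sqrt{2} \left(\frac{1}{-62}\right)^{\frac{3}{2}} = 11876 + \sqrt{2} \left(- \frac{1}{62}\right)^{\frac{3}{2}} = 11876 + \sqrt{2} \left(- \frac{i \sqrt{62}}{3844}\right) = 11876 - \frac{i \sqrt{31}}{1922}$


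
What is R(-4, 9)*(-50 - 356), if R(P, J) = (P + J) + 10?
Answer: -6090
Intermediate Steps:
R(P, J) = 10 + J + P (R(P, J) = (J + P) + 10 = 10 + J + P)
R(-4, 9)*(-50 - 356) = (10 + 9 - 4)*(-50 - 356) = 15*(-406) = -6090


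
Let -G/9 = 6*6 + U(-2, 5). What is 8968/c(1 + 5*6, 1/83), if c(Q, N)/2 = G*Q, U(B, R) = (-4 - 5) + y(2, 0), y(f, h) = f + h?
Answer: -4484/8091 ≈ -0.55420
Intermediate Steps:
U(B, R) = -7 (U(B, R) = (-4 - 5) + (2 + 0) = -9 + 2 = -7)
G = -261 (G = -9*(6*6 - 7) = -9*(36 - 7) = -9*29 = -261)
c(Q, N) = -522*Q (c(Q, N) = 2*(-261*Q) = -522*Q)
8968/c(1 + 5*6, 1/83) = 8968/((-522*(1 + 5*6))) = 8968/((-522*(1 + 30))) = 8968/((-522*31)) = 8968/(-16182) = 8968*(-1/16182) = -4484/8091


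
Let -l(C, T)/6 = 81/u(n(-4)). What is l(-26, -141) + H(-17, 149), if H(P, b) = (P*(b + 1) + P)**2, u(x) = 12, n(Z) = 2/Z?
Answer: 13178897/2 ≈ 6.5894e+6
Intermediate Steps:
H(P, b) = (P + P*(1 + b))**2 (H(P, b) = (P*(1 + b) + P)**2 = (P + P*(1 + b))**2)
l(C, T) = -81/2 (l(C, T) = -486/12 = -6*27/4 = -81/2)
l(-26, -141) + H(-17, 149) = -81/2 + (-17)**2*(2 + 149)**2 = -81/2 + 289*151**2 = -81/2 + 289*22801 = -81/2 + 6589489 = 13178897/2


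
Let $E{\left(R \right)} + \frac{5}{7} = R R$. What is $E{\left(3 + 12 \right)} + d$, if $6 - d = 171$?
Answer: $\frac{415}{7} \approx 59.286$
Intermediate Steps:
$d = -165$ ($d = 6 - 171 = -165$)
$E{\left(R \right)} = - \frac{5}{7} + R^{2}$ ($E{\left(R \right)} = - \frac{5}{7} + R R = - \frac{5}{7} + R^{2}$)
$E{\left(3 + 12 \right)} + d = \left(- \frac{5}{7} + \left(3 + 12\right)^{2}\right) - 165 = \left(- \frac{5}{7} + 15^{2}\right) - 165 = \left(- \frac{5}{7} + 225\right) - 165 = \frac{1570}{7} - 165 = \frac{415}{7}$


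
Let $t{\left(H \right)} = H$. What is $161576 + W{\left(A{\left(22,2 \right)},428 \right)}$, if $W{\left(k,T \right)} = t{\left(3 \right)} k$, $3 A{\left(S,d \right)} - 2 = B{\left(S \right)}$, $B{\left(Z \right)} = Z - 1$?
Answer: $161599$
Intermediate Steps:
$B{\left(Z \right)} = -1 + Z$
$A{\left(S,d \right)} = \frac{1}{3} + \frac{S}{3}$ ($A{\left(S,d \right)} = \frac{2}{3} + \frac{-1 + S}{3} = \frac{2}{3} + \left(- \frac{1}{3} + \frac{S}{3}\right) = \frac{1}{3} + \frac{S}{3}$)
$W{\left(k,T \right)} = 3 k$
$161576 + W{\left(A{\left(22,2 \right)},428 \right)} = 161576 + 3 \left(\frac{1}{3} + \frac{1}{3} \cdot 22\right) = 161576 + 3 \left(\frac{1}{3} + \frac{22}{3}\right) = 161576 + 3 \cdot \frac{23}{3} = 161576 + 23 = 161599$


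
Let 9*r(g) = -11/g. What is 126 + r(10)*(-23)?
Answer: 11593/90 ≈ 128.81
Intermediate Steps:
r(g) = -11/(9*g) (r(g) = (-11/g)/9 = -11/(9*g))
126 + r(10)*(-23) = 126 - 11/9/10*(-23) = 126 - 11/9*1/10*(-23) = 126 - 11/90*(-23) = 126 + 253/90 = 11593/90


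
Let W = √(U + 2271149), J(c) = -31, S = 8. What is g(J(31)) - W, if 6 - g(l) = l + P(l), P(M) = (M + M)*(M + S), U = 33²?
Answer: -1389 - √2272238 ≈ -2896.4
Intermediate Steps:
U = 1089
P(M) = 2*M*(8 + M) (P(M) = (M + M)*(M + 8) = (2*M)*(8 + M) = 2*M*(8 + M))
W = √2272238 (W = √(1089 + 2271149) = √2272238 ≈ 1507.4)
g(l) = 6 - l - 2*l*(8 + l) (g(l) = 6 - (l + 2*l*(8 + l)) = 6 + (-l - 2*l*(8 + l)) = 6 - l - 2*l*(8 + l))
g(J(31)) - W = (6 - 1*(-31) - 2*(-31)*(8 - 31)) - √2272238 = (6 + 31 - 2*(-31)*(-23)) - √2272238 = (6 + 31 - 1426) - √2272238 = -1389 - √2272238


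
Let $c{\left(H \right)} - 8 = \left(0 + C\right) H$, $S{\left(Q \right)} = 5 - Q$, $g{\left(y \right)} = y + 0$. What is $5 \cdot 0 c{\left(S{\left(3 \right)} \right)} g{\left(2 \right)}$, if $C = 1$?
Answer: $0$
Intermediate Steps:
$g{\left(y \right)} = y$
$c{\left(H \right)} = 8 + H$ ($c{\left(H \right)} = 8 + \left(0 + 1\right) H = 8 + 1 H = 8 + H$)
$5 \cdot 0 c{\left(S{\left(3 \right)} \right)} g{\left(2 \right)} = 5 \cdot 0 \left(8 + \left(5 - 3\right)\right) 2 = 0 \left(8 + \left(5 - 3\right)\right) 2 = 0 \left(8 + 2\right) 2 = 0 \cdot 10 \cdot 2 = 0 \cdot 2 = 0$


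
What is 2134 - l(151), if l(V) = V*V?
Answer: -20667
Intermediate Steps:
l(V) = V²
2134 - l(151) = 2134 - 1*151² = 2134 - 1*22801 = 2134 - 22801 = -20667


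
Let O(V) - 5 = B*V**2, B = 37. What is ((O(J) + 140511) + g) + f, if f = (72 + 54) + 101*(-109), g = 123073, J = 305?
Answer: 3694631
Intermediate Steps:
f = -10883 (f = 126 - 11009 = -10883)
O(V) = 5 + 37*V**2
((O(J) + 140511) + g) + f = (((5 + 37*305**2) + 140511) + 123073) - 10883 = (((5 + 37*93025) + 140511) + 123073) - 10883 = (((5 + 3441925) + 140511) + 123073) - 10883 = ((3441930 + 140511) + 123073) - 10883 = (3582441 + 123073) - 10883 = 3705514 - 10883 = 3694631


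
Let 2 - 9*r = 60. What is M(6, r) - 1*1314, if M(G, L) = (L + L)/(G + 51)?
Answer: -674198/513 ≈ -1314.2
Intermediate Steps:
r = -58/9 (r = 2/9 - ⅑*60 = 2/9 - 20/3 = -58/9 ≈ -6.4444)
M(G, L) = 2*L/(51 + G) (M(G, L) = (2*L)/(51 + G) = 2*L/(51 + G))
M(6, r) - 1*1314 = 2*(-58/9)/(51 + 6) - 1*1314 = 2*(-58/9)/57 - 1314 = 2*(-58/9)*(1/57) - 1314 = -116/513 - 1314 = -674198/513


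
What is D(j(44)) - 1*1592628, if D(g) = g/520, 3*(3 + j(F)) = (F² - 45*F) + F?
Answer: -828166563/520 ≈ -1.5926e+6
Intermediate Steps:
j(F) = -3 - 44*F/3 + F²/3 (j(F) = -3 + ((F² - 45*F) + F)/3 = -3 + (F² - 44*F)/3 = -3 + (-44*F/3 + F²/3) = -3 - 44*F/3 + F²/3)
D(g) = g/520 (D(g) = g*(1/520) = g/520)
D(j(44)) - 1*1592628 = (-3 - 44/3*44 + (⅓)*44²)/520 - 1*1592628 = (-3 - 1936/3 + (⅓)*1936)/520 - 1592628 = (-3 - 1936/3 + 1936/3)/520 - 1592628 = (1/520)*(-3) - 1592628 = -3/520 - 1592628 = -828166563/520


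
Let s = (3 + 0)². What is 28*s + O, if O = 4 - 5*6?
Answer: 226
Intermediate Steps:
O = -26 (O = 4 - 30 = -26)
s = 9 (s = 3² = 9)
28*s + O = 28*9 - 26 = 252 - 26 = 226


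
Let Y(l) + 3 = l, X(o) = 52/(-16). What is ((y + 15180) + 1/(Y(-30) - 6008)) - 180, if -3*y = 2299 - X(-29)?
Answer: 1031748419/72492 ≈ 14233.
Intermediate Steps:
X(o) = -13/4 (X(o) = 52*(-1/16) = -13/4)
Y(l) = -3 + l
y = -9209/12 (y = -(2299 - 1*(-13/4))/3 = -(2299 + 13/4)/3 = -⅓*9209/4 = -9209/12 ≈ -767.42)
((y + 15180) + 1/(Y(-30) - 6008)) - 180 = ((-9209/12 + 15180) + 1/((-3 - 30) - 6008)) - 180 = (172951/12 + 1/(-33 - 6008)) - 180 = (172951/12 + 1/(-6041)) - 180 = (172951/12 - 1/6041) - 180 = 1044796979/72492 - 180 = 1031748419/72492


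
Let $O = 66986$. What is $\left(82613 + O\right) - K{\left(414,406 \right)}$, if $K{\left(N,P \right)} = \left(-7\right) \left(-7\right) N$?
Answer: $129313$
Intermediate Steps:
$K{\left(N,P \right)} = 49 N$
$\left(82613 + O\right) - K{\left(414,406 \right)} = \left(82613 + 66986\right) - 49 \cdot 414 = 149599 - 20286 = 129313$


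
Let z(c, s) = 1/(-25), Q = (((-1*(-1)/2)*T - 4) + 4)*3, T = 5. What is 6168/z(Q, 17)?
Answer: -154200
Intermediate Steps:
Q = 15/2 (Q = (((-1*(-1)/2)*5 - 4) + 4)*3 = (((1*(½))*5 - 4) + 4)*3 = (((½)*5 - 4) + 4)*3 = ((5/2 - 4) + 4)*3 = (-3/2 + 4)*3 = (5/2)*3 = 15/2 ≈ 7.5000)
z(c, s) = -1/25
6168/z(Q, 17) = 6168/(-1/25) = 6168*(-25) = -154200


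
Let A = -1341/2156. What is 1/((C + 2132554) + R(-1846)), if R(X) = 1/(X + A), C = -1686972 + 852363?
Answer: 3981317/5167530491409 ≈ 7.7045e-7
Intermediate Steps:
C = -834609
A = -1341/2156 (A = -1341*1/2156 = -1341/2156 ≈ -0.62199)
R(X) = 1/(-1341/2156 + X) (R(X) = 1/(X - 1341/2156) = 1/(-1341/2156 + X))
1/((C + 2132554) + R(-1846)) = 1/((-834609 + 2132554) + 2156/(-1341 + 2156*(-1846))) = 1/(1297945 + 2156/(-1341 - 3979976)) = 1/(1297945 + 2156/(-3981317)) = 1/(1297945 + 2156*(-1/3981317)) = 1/(1297945 - 2156/3981317) = 1/(5167530491409/3981317) = 3981317/5167530491409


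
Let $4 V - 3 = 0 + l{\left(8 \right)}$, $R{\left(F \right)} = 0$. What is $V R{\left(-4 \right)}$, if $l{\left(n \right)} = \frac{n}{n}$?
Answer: $0$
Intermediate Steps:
$l{\left(n \right)} = 1$
$V = 1$ ($V = \frac{3}{4} + \frac{0 + 1}{4} = \frac{3}{4} + \frac{1}{4} \cdot 1 = \frac{3}{4} + \frac{1}{4} = 1$)
$V R{\left(-4 \right)} = 1 \cdot 0 = 0$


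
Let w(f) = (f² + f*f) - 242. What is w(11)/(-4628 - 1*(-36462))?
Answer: 0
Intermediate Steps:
w(f) = -242 + 2*f² (w(f) = (f² + f²) - 242 = 2*f² - 242 = -242 + 2*f²)
w(11)/(-4628 - 1*(-36462)) = (-242 + 2*11²)/(-4628 - 1*(-36462)) = (-242 + 2*121)/(-4628 + 36462) = (-242 + 242)/31834 = 0*(1/31834) = 0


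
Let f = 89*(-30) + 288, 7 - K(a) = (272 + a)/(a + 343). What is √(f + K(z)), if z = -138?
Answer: I*√99836845/205 ≈ 48.741*I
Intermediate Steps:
K(a) = 7 - (272 + a)/(343 + a) (K(a) = 7 - (272 + a)/(a + 343) = 7 - (272 + a)/(343 + a))
f = -2382 (f = -2670 + 288 = -2382)
√(f + K(z)) = √(-2382 + (2129 + 6*(-138))/(343 - 138)) = √(-2382 + (2129 - 828)/205) = √(-2382 + (1/205)*1301) = √(-2382 + 1301/205) = √(-487009/205) = I*√99836845/205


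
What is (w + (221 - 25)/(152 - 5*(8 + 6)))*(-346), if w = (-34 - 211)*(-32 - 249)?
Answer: -976669078/41 ≈ -2.3821e+7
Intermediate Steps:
w = 68845 (w = -245*(-281) = 68845)
(w + (221 - 25)/(152 - 5*(8 + 6)))*(-346) = (68845 + (221 - 25)/(152 - 5*(8 + 6)))*(-346) = (68845 + 196/(152 - 5*14))*(-346) = (68845 + 196/(152 - 70))*(-346) = (68845 + 196/82)*(-346) = (68845 + 196*(1/82))*(-346) = (68845 + 98/41)*(-346) = (2822743/41)*(-346) = -976669078/41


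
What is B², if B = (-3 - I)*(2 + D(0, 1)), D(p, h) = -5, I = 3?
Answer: 324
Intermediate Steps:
B = 18 (B = (-3 - 1*3)*(2 - 5) = (-3 - 3)*(-3) = -6*(-3) = 18)
B² = 18² = 324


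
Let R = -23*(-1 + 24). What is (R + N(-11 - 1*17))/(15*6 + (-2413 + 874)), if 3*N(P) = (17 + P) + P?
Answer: 542/1449 ≈ 0.37405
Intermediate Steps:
N(P) = 17/3 + 2*P/3 (N(P) = ((17 + P) + P)/3 = (17 + 2*P)/3 = 17/3 + 2*P/3)
R = -529 (R = -23*23 = -529)
(R + N(-11 - 1*17))/(15*6 + (-2413 + 874)) = (-529 + (17/3 + 2*(-11 - 1*17)/3))/(15*6 + (-2413 + 874)) = (-529 + (17/3 + 2*(-11 - 17)/3))/(90 - 1539) = (-529 + (17/3 + (2/3)*(-28)))/(-1449) = (-529 + (17/3 - 56/3))*(-1/1449) = (-529 - 13)*(-1/1449) = -542*(-1/1449) = 542/1449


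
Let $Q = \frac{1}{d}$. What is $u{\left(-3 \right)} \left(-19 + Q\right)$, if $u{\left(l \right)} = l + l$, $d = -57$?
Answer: $\frac{2168}{19} \approx 114.11$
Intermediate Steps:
$Q = - \frac{1}{57}$ ($Q = \frac{1}{-57} = - \frac{1}{57} \approx -0.017544$)
$u{\left(l \right)} = 2 l$
$u{\left(-3 \right)} \left(-19 + Q\right) = 2 \left(-3\right) \left(-19 - \frac{1}{57}\right) = \left(-6\right) \left(- \frac{1084}{57}\right) = \frac{2168}{19}$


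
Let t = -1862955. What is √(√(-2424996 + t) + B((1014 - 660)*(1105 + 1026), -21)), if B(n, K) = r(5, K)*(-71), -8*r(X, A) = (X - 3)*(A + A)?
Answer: √(-2982 + 12*I*√476439)/2 ≈ 26.975 + 38.382*I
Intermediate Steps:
r(X, A) = -A*(-3 + X)/4 (r(X, A) = -(X - 3)*(A + A)/8 = -(-3 + X)*2*A/8 = -A*(-3 + X)/4)
B(n, K) = 71*K/2 (B(n, K) = (K*(3 - 1*5)/4)*(-71) = (K*(3 - 5)/4)*(-71) = ((¼)*K*(-2))*(-71) = -K/2*(-71) = 71*K/2)
√(√(-2424996 + t) + B((1014 - 660)*(1105 + 1026), -21)) = √(√(-2424996 - 1862955) + (71/2)*(-21)) = √(√(-4287951) - 1491/2) = √(3*I*√476439 - 1491/2) = √(-1491/2 + 3*I*√476439)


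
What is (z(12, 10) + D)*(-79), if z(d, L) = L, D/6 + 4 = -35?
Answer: 17696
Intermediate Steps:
D = -234 (D = -24 + 6*(-35) = -24 - 210 = -234)
(z(12, 10) + D)*(-79) = (10 - 234)*(-79) = -224*(-79) = 17696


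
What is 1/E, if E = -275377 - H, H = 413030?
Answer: -1/688407 ≈ -1.4526e-6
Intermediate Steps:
E = -688407 (E = -275377 - 1*413030 = -275377 - 413030 = -688407)
1/E = 1/(-688407) = -1/688407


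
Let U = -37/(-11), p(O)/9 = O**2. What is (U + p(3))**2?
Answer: 861184/121 ≈ 7117.2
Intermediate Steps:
p(O) = 9*O**2
U = 37/11 (U = -37*(-1/11) = 37/11 ≈ 3.3636)
(U + p(3))**2 = (37/11 + 9*3**2)**2 = (37/11 + 9*9)**2 = (37/11 + 81)**2 = (928/11)**2 = 861184/121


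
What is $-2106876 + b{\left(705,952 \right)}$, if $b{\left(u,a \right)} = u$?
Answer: $-2106171$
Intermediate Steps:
$-2106876 + b{\left(705,952 \right)} = -2106876 + 705 = -2106171$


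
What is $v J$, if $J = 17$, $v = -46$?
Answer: $-782$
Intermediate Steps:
$v J = \left(-46\right) 17 = -782$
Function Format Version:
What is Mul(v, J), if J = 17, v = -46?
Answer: -782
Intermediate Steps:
Mul(v, J) = Mul(-46, 17) = -782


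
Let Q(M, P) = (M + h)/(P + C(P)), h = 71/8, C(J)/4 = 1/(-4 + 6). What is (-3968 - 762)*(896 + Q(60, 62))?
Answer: -1086251595/256 ≈ -4.2432e+6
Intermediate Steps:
C(J) = 2 (C(J) = 4/(-4 + 6) = 4/2 = 4*(1/2) = 2)
h = 71/8 (h = 71*(1/8) = 71/8 ≈ 8.8750)
Q(M, P) = (71/8 + M)/(2 + P) (Q(M, P) = (M + 71/8)/(P + 2) = (71/8 + M)/(2 + P))
(-3968 - 762)*(896 + Q(60, 62)) = (-3968 - 762)*(896 + (71/8 + 60)/(2 + 62)) = -4730*(896 + (551/8)/64) = -4730*(896 + (1/64)*(551/8)) = -4730*(896 + 551/512) = -4730*459303/512 = -1086251595/256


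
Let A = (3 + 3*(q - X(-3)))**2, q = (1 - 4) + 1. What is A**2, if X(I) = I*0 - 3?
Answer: 1296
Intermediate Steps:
X(I) = -3 (X(I) = 0 - 3 = -3)
q = -2 (q = -3 + 1 = -2)
A = 36 (A = (3 + 3*(-2 - 1*(-3)))**2 = (3 + 3*(-2 + 3))**2 = (3 + 3*1)**2 = (3 + 3)**2 = 6**2 = 36)
A**2 = 36**2 = 1296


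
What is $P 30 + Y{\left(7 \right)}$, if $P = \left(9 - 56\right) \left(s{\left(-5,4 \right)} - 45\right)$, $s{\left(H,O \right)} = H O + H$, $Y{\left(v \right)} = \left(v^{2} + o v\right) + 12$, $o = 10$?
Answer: $98831$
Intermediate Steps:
$Y{\left(v \right)} = 12 + v^{2} + 10 v$ ($Y{\left(v \right)} = \left(v^{2} + 10 v\right) + 12 = 12 + v^{2} + 10 v$)
$s{\left(H,O \right)} = H + H O$
$P = 3290$ ($P = \left(9 - 56\right) \left(- 5 \left(1 + 4\right) - 45\right) = - 47 \left(\left(-5\right) 5 - 45\right) = - 47 \left(-25 - 45\right) = \left(-47\right) \left(-70\right) = 3290$)
$P 30 + Y{\left(7 \right)} = 3290 \cdot 30 + \left(12 + 7^{2} + 10 \cdot 7\right) = 98700 + \left(12 + 49 + 70\right) = 98700 + 131 = 98831$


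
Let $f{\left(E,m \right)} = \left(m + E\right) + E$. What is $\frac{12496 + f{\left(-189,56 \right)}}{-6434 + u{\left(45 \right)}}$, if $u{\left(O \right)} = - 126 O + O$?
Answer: $- \frac{12174}{12059} \approx -1.0095$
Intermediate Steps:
$u{\left(O \right)} = - 125 O$
$f{\left(E,m \right)} = m + 2 E$ ($f{\left(E,m \right)} = \left(E + m\right) + E = m + 2 E$)
$\frac{12496 + f{\left(-189,56 \right)}}{-6434 + u{\left(45 \right)}} = \frac{12496 + \left(56 + 2 \left(-189\right)\right)}{-6434 - 5625} = \frac{12496 + \left(56 - 378\right)}{-6434 - 5625} = \frac{12496 - 322}{-12059} = 12174 \left(- \frac{1}{12059}\right) = - \frac{12174}{12059}$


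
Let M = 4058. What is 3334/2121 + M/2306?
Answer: 8147611/2445513 ≈ 3.3317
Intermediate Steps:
3334/2121 + M/2306 = 3334/2121 + 4058/2306 = 3334*(1/2121) + 4058*(1/2306) = 3334/2121 + 2029/1153 = 8147611/2445513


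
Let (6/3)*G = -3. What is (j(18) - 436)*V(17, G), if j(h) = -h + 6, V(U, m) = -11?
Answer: 4928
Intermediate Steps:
G = -3/2 (G = (1/2)*(-3) = -3/2 ≈ -1.5000)
j(h) = 6 - h
(j(18) - 436)*V(17, G) = ((6 - 1*18) - 436)*(-11) = ((6 - 18) - 436)*(-11) = (-12 - 436)*(-11) = -448*(-11) = 4928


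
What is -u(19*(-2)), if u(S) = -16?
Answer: 16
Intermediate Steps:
-u(19*(-2)) = -1*(-16) = 16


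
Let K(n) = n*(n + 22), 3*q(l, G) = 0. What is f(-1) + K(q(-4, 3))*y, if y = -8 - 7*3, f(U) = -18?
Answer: -18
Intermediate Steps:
q(l, G) = 0 (q(l, G) = (⅓)*0 = 0)
K(n) = n*(22 + n)
y = -29 (y = -8 - 21 = -29)
f(-1) + K(q(-4, 3))*y = -18 + (0*(22 + 0))*(-29) = -18 + (0*22)*(-29) = -18 + 0*(-29) = -18 + 0 = -18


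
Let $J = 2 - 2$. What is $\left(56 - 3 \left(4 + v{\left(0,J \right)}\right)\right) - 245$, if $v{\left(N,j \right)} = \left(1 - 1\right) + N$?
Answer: $-201$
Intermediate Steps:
$J = 0$ ($J = 2 - 2 = 0$)
$v{\left(N,j \right)} = N$ ($v{\left(N,j \right)} = 0 + N = N$)
$\left(56 - 3 \left(4 + v{\left(0,J \right)}\right)\right) - 245 = \left(56 - 3 \left(4 + 0\right)\right) - 245 = \left(56 - 12\right) - 245 = 44 - 245 = -201$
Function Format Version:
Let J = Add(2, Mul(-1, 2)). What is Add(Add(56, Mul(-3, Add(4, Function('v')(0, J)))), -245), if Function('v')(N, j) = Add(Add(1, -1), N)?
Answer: -201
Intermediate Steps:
J = 0 (J = Add(2, -2) = 0)
Function('v')(N, j) = N (Function('v')(N, j) = Add(0, N) = N)
Add(Add(56, Mul(-3, Add(4, Function('v')(0, J)))), -245) = Add(Add(56, Mul(-3, Add(4, 0))), -245) = Add(Add(56, Mul(-3, 4)), -245) = Add(Add(56, -12), -245) = Add(44, -245) = -201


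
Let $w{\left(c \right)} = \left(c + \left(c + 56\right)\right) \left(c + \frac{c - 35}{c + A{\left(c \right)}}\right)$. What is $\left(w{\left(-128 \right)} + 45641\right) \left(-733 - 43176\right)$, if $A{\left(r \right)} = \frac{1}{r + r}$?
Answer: $- \frac{102138952359661}{32769} \approx -3.1169 \cdot 10^{9}$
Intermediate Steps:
$A{\left(r \right)} = \frac{1}{2 r}$
$w{\left(c \right)} = \left(56 + 2 c\right) \left(c + \frac{-35 + c}{c + \frac{1}{2 c}}\right)$ ($w{\left(c \right)} = \left(c + \left(c + 56\right)\right) \left(c + \frac{c - 35}{c + \frac{1}{2 c}}\right) = \left(c + \left(56 + c\right)\right) \left(c + \frac{-35 + c}{c + \frac{1}{2 c}}\right) = \left(56 + 2 c\right) \left(c + \frac{-35 + c}{c + \frac{1}{2 c}}\right)$)
$\left(w{\left(-128 \right)} + 45641\right) \left(-733 - 43176\right) = \left(2 \left(-128\right) \frac{1}{1 + 2 \left(-128\right)^{2}} \left(-1932 - -1664 + 2 \left(-128\right)^{3} + 58 \left(-128\right)^{2}\right) + 45641\right) \left(-733 - 43176\right) = \left(2 \left(-128\right) \frac{1}{1 + 2 \cdot 16384} \left(-1932 + 1664 + 2 \left(-2097152\right) + 58 \cdot 16384\right) + 45641\right) \left(-43909\right) = \left(2 \left(-128\right) \frac{1}{1 + 32768} \left(-1932 + 1664 - 4194304 + 950272\right) + 45641\right) \left(-43909\right) = \left(2 \left(-128\right) \frac{1}{32769} \left(-3244300\right) + 45641\right) \left(-43909\right) = \left(\frac{830540800}{32769} + 45641\right) \left(-43909\right) = \frac{2326150729}{32769} \left(-43909\right) = - \frac{102138952359661}{32769}$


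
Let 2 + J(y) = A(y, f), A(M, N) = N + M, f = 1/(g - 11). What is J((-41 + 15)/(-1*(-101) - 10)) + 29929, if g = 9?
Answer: 418967/14 ≈ 29926.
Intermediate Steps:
f = -1/2 (f = 1/(9 - 11) = 1/(-2) = -1/2 ≈ -0.50000)
A(M, N) = M + N
J(y) = -5/2 + y (J(y) = -2 + (y - 1/2) = -2 + (-1/2 + y) = -5/2 + y)
J((-41 + 15)/(-1*(-101) - 10)) + 29929 = (-5/2 + (-41 + 15)/(-1*(-101) - 10)) + 29929 = (-5/2 - 26/(101 - 10)) + 29929 = (-5/2 - 26/91) + 29929 = (-5/2 - 26*1/91) + 29929 = (-5/2 - 2/7) + 29929 = -39/14 + 29929 = 418967/14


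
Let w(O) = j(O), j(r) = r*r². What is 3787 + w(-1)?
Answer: 3786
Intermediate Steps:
j(r) = r³
w(O) = O³
3787 + w(-1) = 3787 + (-1)³ = 3787 - 1 = 3786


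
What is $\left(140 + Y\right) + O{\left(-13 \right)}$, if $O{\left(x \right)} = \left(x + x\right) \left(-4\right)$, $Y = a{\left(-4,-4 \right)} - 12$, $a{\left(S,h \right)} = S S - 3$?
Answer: $245$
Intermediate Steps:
$a{\left(S,h \right)} = -3 + S^{2}$ ($a{\left(S,h \right)} = S^{2} - 3 = -3 + S^{2}$)
$Y = 1$ ($Y = \left(-3 + \left(-4\right)^{2}\right) - 12 = \left(-3 + 16\right) - 12 = 13 - 12 = 1$)
$O{\left(x \right)} = - 8 x$ ($O{\left(x \right)} = 2 x \left(-4\right) = - 8 x$)
$\left(140 + Y\right) + O{\left(-13 \right)} = \left(140 + 1\right) - -104 = 141 + 104 = 245$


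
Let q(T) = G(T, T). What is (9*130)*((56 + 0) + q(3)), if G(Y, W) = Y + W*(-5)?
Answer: 51480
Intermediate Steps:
G(Y, W) = Y - 5*W
q(T) = -4*T (q(T) = T - 5*T = -4*T)
(9*130)*((56 + 0) + q(3)) = (9*130)*((56 + 0) - 4*3) = 1170*(56 - 12) = 1170*44 = 51480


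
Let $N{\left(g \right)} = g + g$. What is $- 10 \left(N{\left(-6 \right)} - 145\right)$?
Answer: $1570$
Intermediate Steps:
$N{\left(g \right)} = 2 g$
$- 10 \left(N{\left(-6 \right)} - 145\right) = - 10 \left(2 \left(-6\right) - 145\right) = - 10 \left(-12 - 145\right) = \left(-10\right) \left(-157\right) = 1570$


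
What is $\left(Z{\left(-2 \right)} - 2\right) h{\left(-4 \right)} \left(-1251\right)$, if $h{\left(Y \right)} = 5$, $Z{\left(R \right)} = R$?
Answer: $25020$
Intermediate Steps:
$\left(Z{\left(-2 \right)} - 2\right) h{\left(-4 \right)} \left(-1251\right) = \left(-2 - 2\right) 5 \left(-1251\right) = \left(-4\right) 5 \left(-1251\right) = \left(-20\right) \left(-1251\right) = 25020$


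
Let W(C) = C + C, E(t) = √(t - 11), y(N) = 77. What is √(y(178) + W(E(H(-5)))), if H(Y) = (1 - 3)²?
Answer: √(77 + 2*I*√7) ≈ 8.7801 + 0.30133*I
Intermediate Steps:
H(Y) = 4 (H(Y) = (-2)² = 4)
E(t) = √(-11 + t)
W(C) = 2*C
√(y(178) + W(E(H(-5)))) = √(77 + 2*√(-11 + 4)) = √(77 + 2*√(-7)) = √(77 + 2*(I*√7)) = √(77 + 2*I*√7)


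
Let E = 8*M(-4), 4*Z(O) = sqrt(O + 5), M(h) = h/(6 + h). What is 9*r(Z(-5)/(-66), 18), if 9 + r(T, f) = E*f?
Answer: -2673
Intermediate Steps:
Z(O) = sqrt(5 + O)/4 (Z(O) = sqrt(O + 5)/4 = sqrt(5 + O)/4)
E = -16 (E = 8*(-4/(6 - 4)) = 8*(-4/2) = 8*(-4*1/2) = 8*(-2) = -16)
r(T, f) = -9 - 16*f
9*r(Z(-5)/(-66), 18) = 9*(-9 - 16*18) = 9*(-9 - 288) = 9*(-297) = -2673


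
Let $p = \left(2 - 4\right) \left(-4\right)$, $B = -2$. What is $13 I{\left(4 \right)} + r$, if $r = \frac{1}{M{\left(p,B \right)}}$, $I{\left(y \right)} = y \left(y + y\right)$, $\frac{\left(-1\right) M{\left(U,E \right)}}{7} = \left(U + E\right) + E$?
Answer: $\frac{11647}{28} \approx 415.96$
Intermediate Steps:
$p = 8$ ($p = \left(-2\right) \left(-4\right) = 8$)
$M{\left(U,E \right)} = - 14 E - 7 U$ ($M{\left(U,E \right)} = - 7 \left(\left(U + E\right) + E\right) = - 7 \left(\left(E + U\right) + E\right) = - 7 \left(U + 2 E\right) = - 14 E - 7 U$)
$I{\left(y \right)} = 2 y^{2}$ ($I{\left(y \right)} = y 2 y = 2 y^{2}$)
$r = - \frac{1}{28}$ ($r = \frac{1}{\left(-14\right) \left(-2\right) - 56} = \frac{1}{28 - 56} = \frac{1}{-28} = - \frac{1}{28} \approx -0.035714$)
$13 I{\left(4 \right)} + r = 13 \cdot 2 \cdot 4^{2} - \frac{1}{28} = 13 \cdot 2 \cdot 16 - \frac{1}{28} = 13 \cdot 32 - \frac{1}{28} = 416 - \frac{1}{28} = \frac{11647}{28}$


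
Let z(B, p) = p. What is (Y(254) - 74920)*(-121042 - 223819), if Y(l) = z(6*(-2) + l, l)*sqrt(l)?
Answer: 25836986120 - 87594694*sqrt(254) ≈ 2.4441e+10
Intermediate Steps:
Y(l) = l**(3/2) (Y(l) = l*sqrt(l) = l**(3/2))
(Y(254) - 74920)*(-121042 - 223819) = (254**(3/2) - 74920)*(-121042 - 223819) = (254*sqrt(254) - 74920)*(-344861) = (-74920 + 254*sqrt(254))*(-344861) = 25836986120 - 87594694*sqrt(254)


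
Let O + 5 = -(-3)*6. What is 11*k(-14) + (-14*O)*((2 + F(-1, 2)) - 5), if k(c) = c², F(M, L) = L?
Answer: 2338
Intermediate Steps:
O = 13 (O = -5 - (-3)*6 = -5 - 3*(-6) = -5 + 18 = 13)
11*k(-14) + (-14*O)*((2 + F(-1, 2)) - 5) = 11*(-14)² + (-14*13)*((2 + 2) - 5) = 11*196 - 182*(4 - 5) = 2156 - 182*(-1) = 2156 + 182 = 2338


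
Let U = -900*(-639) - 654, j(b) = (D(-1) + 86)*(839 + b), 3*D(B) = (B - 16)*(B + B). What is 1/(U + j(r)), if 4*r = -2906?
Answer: 1/585396 ≈ 1.7082e-6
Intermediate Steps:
r = -1453/2 (r = (1/4)*(-2906) = -1453/2 ≈ -726.50)
D(B) = 2*B*(-16 + B)/3 (D(B) = ((B - 16)*(B + B))/3 = ((-16 + B)*(2*B))/3 = (2*B*(-16 + B))/3 = 2*B*(-16 + B)/3)
j(b) = 244988/3 + 292*b/3 (j(b) = ((2/3)*(-1)*(-16 - 1) + 86)*(839 + b) = ((2/3)*(-1)*(-17) + 86)*(839 + b) = (34/3 + 86)*(839 + b) = 292*(839 + b)/3 = 244988/3 + 292*b/3)
U = 574446 (U = 575100 - 654 = 574446)
1/(U + j(r)) = 1/(574446 + (244988/3 + (292/3)*(-1453/2))) = 1/(574446 + (244988/3 - 212138/3)) = 1/(574446 + 10950) = 1/585396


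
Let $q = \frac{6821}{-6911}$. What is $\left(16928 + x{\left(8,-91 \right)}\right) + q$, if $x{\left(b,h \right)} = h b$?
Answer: $\frac{111951379}{6911} \approx 16199.0$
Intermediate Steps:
$x{\left(b,h \right)} = b h$
$q = - \frac{6821}{6911}$ ($q = 6821 \left(- \frac{1}{6911}\right) = - \frac{6821}{6911} \approx -0.98698$)
$\left(16928 + x{\left(8,-91 \right)}\right) + q = \left(16928 + 8 \left(-91\right)\right) - \frac{6821}{6911} = \left(16928 - 728\right) - \frac{6821}{6911} = 16200 - \frac{6821}{6911} = \frac{111951379}{6911}$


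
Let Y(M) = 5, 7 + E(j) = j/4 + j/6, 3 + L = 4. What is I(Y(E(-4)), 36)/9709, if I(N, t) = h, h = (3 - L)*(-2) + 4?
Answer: 0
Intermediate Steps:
L = 1 (L = -3 + 4 = 1)
E(j) = -7 + 5*j/12 (E(j) = -7 + (j/4 + j/6) = -7 + 5*j/12)
h = 0 (h = (3 - 1*1)*(-2) + 4 = (3 - 1)*(-2) + 4 = 2*(-2) + 4 = -4 + 4 = 0)
I(N, t) = 0
I(Y(E(-4)), 36)/9709 = 0/9709 = 0*(1/9709) = 0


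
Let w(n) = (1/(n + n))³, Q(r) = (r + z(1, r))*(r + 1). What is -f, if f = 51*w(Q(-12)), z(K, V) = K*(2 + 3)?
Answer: -51/3652264 ≈ -1.3964e-5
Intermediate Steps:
z(K, V) = 5*K (z(K, V) = K*5 = 5*K)
Q(r) = (1 + r)*(5 + r) (Q(r) = (r + 5*1)*(r + 1) = (r + 5)*(1 + r) = (5 + r)*(1 + r) = (1 + r)*(5 + r))
w(n) = 1/(8*n³) (w(n) = (1/(2*n))³ = 1/(8*n³))
f = 51/3652264 (f = 51*(1/(8*(5 + (-12)² + 6*(-12))³)) = 51*(1/(8*(5 + 144 - 72)³)) = 51*((⅛)/77³) = 51*((⅛)*(1/456533)) = 51*(1/3652264) = 51/3652264 ≈ 1.3964e-5)
-f = -1*51/3652264 = -51/3652264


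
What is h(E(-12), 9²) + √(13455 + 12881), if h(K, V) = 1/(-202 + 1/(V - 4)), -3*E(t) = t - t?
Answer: -77/15553 + 4*√1646 ≈ 162.28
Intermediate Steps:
E(t) = 0 (E(t) = -(t - t)/3 = -⅓*0 = 0)
h(K, V) = 1/(-202 + 1/(-4 + V))
h(E(-12), 9²) + √(13455 + 12881) = (4 - 1*9²)/(-809 + 202*9²) + √(13455 + 12881) = (4 - 1*81)/(-809 + 202*81) + √26336 = (4 - 81)/(-809 + 16362) + 4*√1646 = -77/15553 + 4*√1646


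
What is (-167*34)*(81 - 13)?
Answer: -386104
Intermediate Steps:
(-167*34)*(81 - 13) = -5678*68 = -386104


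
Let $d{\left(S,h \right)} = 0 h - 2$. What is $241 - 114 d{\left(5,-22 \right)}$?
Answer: $469$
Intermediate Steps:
$d{\left(S,h \right)} = -2$ ($d{\left(S,h \right)} = 0 - 2 = -2$)
$241 - 114 d{\left(5,-22 \right)} = 241 - -228 = 241 + 228 = 469$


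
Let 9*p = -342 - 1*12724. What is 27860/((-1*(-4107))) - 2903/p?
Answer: 471322349/53662062 ≈ 8.7832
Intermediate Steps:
p = -13066/9 (p = (-342 - 1*12724)/9 = (-342 - 12724)/9 = (1/9)*(-13066) = -13066/9 ≈ -1451.8)
27860/((-1*(-4107))) - 2903/p = 27860/((-1*(-4107))) - 2903/(-13066/9) = 27860/4107 - 2903*(-9/13066) = 27860*(1/4107) + 26127/13066 = 27860/4107 + 26127/13066 = 471322349/53662062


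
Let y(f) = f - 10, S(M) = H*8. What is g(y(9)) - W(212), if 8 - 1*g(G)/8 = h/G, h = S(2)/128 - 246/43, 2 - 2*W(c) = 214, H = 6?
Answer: 5471/43 ≈ 127.23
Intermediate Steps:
S(M) = 48 (S(M) = 6*8 = 48)
W(c) = -106 (W(c) = 1 - ½*214 = 1 - 107 = -106)
y(f) = -10 + f
h = -1839/344 (h = 48/128 - 246/43 = 48*(1/128) - 246*1/43 = 3/8 - 246/43 = -1839/344 ≈ -5.3459)
g(G) = 64 + 1839/(43*G) (g(G) = 64 - (-1839)/(43*G) = 64 + 1839/(43*G))
g(y(9)) - W(212) = (64 + 1839/(43*(-10 + 9))) - 1*(-106) = (64 + (1839/43)/(-1)) + 106 = (64 + (1839/43)*(-1)) + 106 = (64 - 1839/43) + 106 = 913/43 + 106 = 5471/43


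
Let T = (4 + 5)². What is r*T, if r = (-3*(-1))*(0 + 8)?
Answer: 1944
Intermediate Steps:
r = 24 (r = 3*8 = 24)
T = 81 (T = 9² = 81)
r*T = 24*81 = 1944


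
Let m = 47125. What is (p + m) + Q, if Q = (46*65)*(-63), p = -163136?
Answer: -304381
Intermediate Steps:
Q = -188370 (Q = 2990*(-63) = -188370)
(p + m) + Q = (-163136 + 47125) - 188370 = -116011 - 188370 = -304381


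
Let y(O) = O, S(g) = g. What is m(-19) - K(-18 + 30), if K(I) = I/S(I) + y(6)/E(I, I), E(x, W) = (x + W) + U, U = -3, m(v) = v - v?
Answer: -9/7 ≈ -1.2857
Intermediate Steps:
m(v) = 0
E(x, W) = -3 + W + x (E(x, W) = (x + W) - 3 = (W + x) - 3 = -3 + W + x)
K(I) = 1 + 6/(-3 + 2*I) (K(I) = I/I + 6/(-3 + I + I) = 1 + 6/(-3 + 2*I))
m(-19) - K(-18 + 30) = 0 - (3 + 2*(-18 + 30))/(-3 + 2*(-18 + 30)) = 0 - (3 + 2*12)/(-3 + 2*12) = 0 - (3 + 24)/(-3 + 24) = 0 - 27/21 = 0 - 1*9/7 = 0 - 9/7 = -9/7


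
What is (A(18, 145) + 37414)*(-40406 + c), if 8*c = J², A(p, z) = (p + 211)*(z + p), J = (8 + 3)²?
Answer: -23065595787/8 ≈ -2.8832e+9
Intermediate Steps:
J = 121 (J = 11² = 121)
A(p, z) = (211 + p)*(p + z)
c = 14641/8 (c = (⅛)*121² = (⅛)*14641 = 14641/8 ≈ 1830.1)
(A(18, 145) + 37414)*(-40406 + c) = ((18² + 211*18 + 211*145 + 18*145) + 37414)*(-40406 + 14641/8) = ((324 + 3798 + 30595 + 2610) + 37414)*(-308607/8) = (37327 + 37414)*(-308607/8) = 74741*(-308607/8) = -23065595787/8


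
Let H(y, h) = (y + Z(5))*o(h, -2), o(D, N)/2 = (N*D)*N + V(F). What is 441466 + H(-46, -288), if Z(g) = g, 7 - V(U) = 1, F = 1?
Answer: 535438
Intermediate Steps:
V(U) = 6 (V(U) = 7 - 1*1 = 7 - 1 = 6)
o(D, N) = 12 + 2*D*N² (o(D, N) = 2*((N*D)*N + 6) = 2*((D*N)*N + 6) = 2*(D*N² + 6) = 2*(6 + D*N²) = 12 + 2*D*N²)
H(y, h) = (5 + y)*(12 + 8*h) (H(y, h) = (y + 5)*(12 + 2*h*(-2)²) = (5 + y)*(12 + 2*h*4) = (5 + y)*(12 + 8*h))
441466 + H(-46, -288) = 441466 + 4*(3 + 2*(-288))*(5 - 46) = 441466 + 4*(3 - 576)*(-41) = 441466 + 4*(-573)*(-41) = 441466 + 93972 = 535438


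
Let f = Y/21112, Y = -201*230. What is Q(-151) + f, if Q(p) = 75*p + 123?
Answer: -118271427/10556 ≈ -11204.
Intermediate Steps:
Q(p) = 123 + 75*p
Y = -46230
f = -23115/10556 (f = -46230/21112 = -46230*1/21112 = -23115/10556 ≈ -2.1898)
Q(-151) + f = (123 + 75*(-151)) - 23115/10556 = (123 - 11325) - 23115/10556 = -11202 - 23115/10556 = -118271427/10556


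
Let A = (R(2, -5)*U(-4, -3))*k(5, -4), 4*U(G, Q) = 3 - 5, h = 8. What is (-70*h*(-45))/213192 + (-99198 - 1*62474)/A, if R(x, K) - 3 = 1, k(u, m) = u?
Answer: 34193878/2115 ≈ 16167.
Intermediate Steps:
U(G, Q) = -½ (U(G, Q) = (3 - 5)/4 = (¼)*(-2) = -½)
R(x, K) = 4 (R(x, K) = 3 + 1 = 4)
A = -10 (A = (4*(-½))*5 = -2*5 = -10)
(-70*h*(-45))/213192 + (-99198 - 1*62474)/A = (-70*8*(-45))/213192 + (-99198 - 1*62474)/(-10) = -560*(-45)*(1/213192) + (-99198 - 62474)*(-⅒) = 25200*(1/213192) - 161672*(-⅒) = 50/423 + 80836/5 = 34193878/2115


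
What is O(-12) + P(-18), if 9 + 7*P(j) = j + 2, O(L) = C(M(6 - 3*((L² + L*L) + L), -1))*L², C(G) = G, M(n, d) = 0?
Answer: -25/7 ≈ -3.5714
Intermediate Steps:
O(L) = 0 (O(L) = 0*L² = 0)
P(j) = -1 + j/7 (P(j) = -9/7 + (j + 2)/7 = -9/7 + (2 + j)/7 = -9/7 + (2/7 + j/7) = -1 + j/7)
O(-12) + P(-18) = 0 + (-1 + (⅐)*(-18)) = 0 + (-1 - 18/7) = 0 - 25/7 = -25/7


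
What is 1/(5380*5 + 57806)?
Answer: 1/84706 ≈ 1.1806e-5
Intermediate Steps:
1/(5380*5 + 57806) = 1/(26900 + 57806) = 1/84706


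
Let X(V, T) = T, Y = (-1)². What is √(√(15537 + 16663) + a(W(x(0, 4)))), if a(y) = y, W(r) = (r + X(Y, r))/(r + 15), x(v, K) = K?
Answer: √(152 + 3610*√322)/19 ≈ 13.411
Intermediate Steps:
Y = 1
W(r) = 2*r/(15 + r) (W(r) = (r + r)/(r + 15) = (2*r)/(15 + r) = 2*r/(15 + r))
√(√(15537 + 16663) + a(W(x(0, 4)))) = √(√(15537 + 16663) + 2*4/(15 + 4)) = √(√32200 + 2*4/19) = √(10*√322 + 2*4*(1/19)) = √(10*√322 + 8/19) = √(8/19 + 10*√322)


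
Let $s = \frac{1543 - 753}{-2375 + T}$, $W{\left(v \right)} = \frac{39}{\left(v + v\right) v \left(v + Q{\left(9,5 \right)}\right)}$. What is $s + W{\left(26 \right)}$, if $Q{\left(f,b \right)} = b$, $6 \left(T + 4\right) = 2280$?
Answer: $- \frac{2540963}{6444776} \approx -0.39427$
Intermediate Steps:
$T = 376$ ($T = -4 + \frac{1}{6} \cdot 2280 = -4 + 380 = 376$)
$W{\left(v \right)} = \frac{39}{2 v^{2} \left(5 + v\right)}$ ($W{\left(v \right)} = \frac{39}{\left(v + v\right) v \left(v + 5\right)} = \frac{39}{2 v v \left(5 + v\right)} = \frac{39}{2 v^{2} \left(5 + v\right)}$)
$s = - \frac{790}{1999}$ ($s = \frac{1543 - 753}{-2375 + 376} = \frac{790}{-1999} = 790 \left(- \frac{1}{1999}\right) = - \frac{790}{1999} \approx -0.3952$)
$s + W{\left(26 \right)} = - \frac{790}{1999} + \frac{39}{2 \cdot 676 \left(5 + 26\right)} = - \frac{790}{1999} + \frac{39}{2} \cdot \frac{1}{676} \cdot \frac{1}{31} = - \frac{790}{1999} + \frac{3}{3224} = - \frac{2540963}{6444776}$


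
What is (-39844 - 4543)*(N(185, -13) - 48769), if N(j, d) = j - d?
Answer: 2155920977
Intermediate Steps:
(-39844 - 4543)*(N(185, -13) - 48769) = (-39844 - 4543)*((185 - 1*(-13)) - 48769) = -44387*((185 + 13) - 48769) = -44387*(198 - 48769) = -44387*(-48571) = 2155920977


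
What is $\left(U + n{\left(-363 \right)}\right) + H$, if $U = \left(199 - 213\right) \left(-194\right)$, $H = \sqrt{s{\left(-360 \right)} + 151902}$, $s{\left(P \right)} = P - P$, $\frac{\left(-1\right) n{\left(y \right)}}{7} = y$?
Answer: $5257 + 3 \sqrt{16878} \approx 5646.8$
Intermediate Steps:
$n{\left(y \right)} = - 7 y$
$s{\left(P \right)} = 0$
$H = 3 \sqrt{16878}$ ($H = \sqrt{0 + 151902} = \sqrt{151902} = 3 \sqrt{16878} \approx 389.75$)
$U = 2716$ ($U = \left(-14\right) \left(-194\right) = 2716$)
$\left(U + n{\left(-363 \right)}\right) + H = \left(2716 - -2541\right) + 3 \sqrt{16878} = \left(2716 + 2541\right) + 3 \sqrt{16878} = 5257 + 3 \sqrt{16878}$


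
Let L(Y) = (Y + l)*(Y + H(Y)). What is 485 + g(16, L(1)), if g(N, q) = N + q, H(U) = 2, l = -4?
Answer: 492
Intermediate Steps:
L(Y) = (-4 + Y)*(2 + Y) (L(Y) = (Y - 4)*(Y + 2) = (-4 + Y)*(2 + Y))
485 + g(16, L(1)) = 485 + (16 + (-8 + 1² - 2*1)) = 485 + (16 + (-8 + 1 - 2)) = 485 + (16 - 9) = 485 + 7 = 492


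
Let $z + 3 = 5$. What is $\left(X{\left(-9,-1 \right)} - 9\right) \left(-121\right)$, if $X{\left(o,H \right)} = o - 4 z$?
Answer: $3146$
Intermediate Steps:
$z = 2$ ($z = -3 + 5 = 2$)
$X{\left(o,H \right)} = -8 + o$ ($X{\left(o,H \right)} = o - 8 = -8 + o$)
$\left(X{\left(-9,-1 \right)} - 9\right) \left(-121\right) = \left(\left(-8 - 9\right) - 9\right) \left(-121\right) = \left(-17 - 9\right) \left(-121\right) = \left(-26\right) \left(-121\right) = 3146$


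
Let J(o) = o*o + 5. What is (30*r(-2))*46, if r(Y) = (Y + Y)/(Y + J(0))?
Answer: -1840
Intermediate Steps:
J(o) = 5 + o² (J(o) = o² + 5 = 5 + o²)
r(Y) = 2*Y/(5 + Y) (r(Y) = (Y + Y)/(Y + (5 + 0²)) = (2*Y)/(Y + (5 + 0)) = (2*Y)/(Y + 5) = (2*Y)/(5 + Y) = 2*Y/(5 + Y))
(30*r(-2))*46 = (30*(2*(-2)/(5 - 2)))*46 = (30*(2*(-2)/3))*46 = (30*(2*(-2)*(⅓)))*46 = (30*(-4/3))*46 = -40*46 = -1840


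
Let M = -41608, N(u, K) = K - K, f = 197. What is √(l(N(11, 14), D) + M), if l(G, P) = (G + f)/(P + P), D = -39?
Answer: I*√253158438/78 ≈ 203.99*I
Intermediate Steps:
N(u, K) = 0
l(G, P) = (197 + G)/(2*P) (l(G, P) = (G + 197)/(P + P) = (197 + G)/((2*P)) = (197 + G)*(1/(2*P)) = (197 + G)/(2*P))
√(l(N(11, 14), D) + M) = √((½)*(197 + 0)/(-39) - 41608) = √((½)*(-1/39)*197 - 41608) = √(-197/78 - 41608) = √(-3245621/78) = I*√253158438/78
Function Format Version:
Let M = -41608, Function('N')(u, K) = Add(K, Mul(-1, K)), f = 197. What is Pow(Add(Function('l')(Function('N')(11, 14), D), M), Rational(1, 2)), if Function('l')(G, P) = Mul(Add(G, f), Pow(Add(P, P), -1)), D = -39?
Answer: Mul(Rational(1, 78), I, Pow(253158438, Rational(1, 2))) ≈ Mul(203.99, I)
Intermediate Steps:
Function('N')(u, K) = 0
Function('l')(G, P) = Mul(Rational(1, 2), Pow(P, -1), Add(197, G)) (Function('l')(G, P) = Mul(Add(G, 197), Pow(Add(P, P), -1)) = Mul(Add(197, G), Pow(Mul(2, P), -1)) = Mul(Add(197, G), Mul(Rational(1, 2), Pow(P, -1))) = Mul(Rational(1, 2), Pow(P, -1), Add(197, G)))
Pow(Add(Function('l')(Function('N')(11, 14), D), M), Rational(1, 2)) = Pow(Add(Mul(Rational(1, 2), Pow(-39, -1), Add(197, 0)), -41608), Rational(1, 2)) = Pow(Add(Mul(Rational(1, 2), Rational(-1, 39), 197), -41608), Rational(1, 2)) = Pow(Add(Rational(-197, 78), -41608), Rational(1, 2)) = Pow(Rational(-3245621, 78), Rational(1, 2)) = Mul(Rational(1, 78), I, Pow(253158438, Rational(1, 2)))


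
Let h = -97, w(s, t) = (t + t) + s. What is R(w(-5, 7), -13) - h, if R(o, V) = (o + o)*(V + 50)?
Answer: 763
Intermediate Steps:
w(s, t) = s + 2*t (w(s, t) = 2*t + s = s + 2*t)
R(o, V) = 2*o*(50 + V) (R(o, V) = (2*o)*(50 + V) = 2*o*(50 + V))
R(w(-5, 7), -13) - h = 2*(-5 + 2*7)*(50 - 13) - 1*(-97) = 2*(-5 + 14)*37 + 97 = 2*9*37 + 97 = 666 + 97 = 763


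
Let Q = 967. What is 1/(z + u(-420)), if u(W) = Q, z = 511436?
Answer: 1/512403 ≈ 1.9516e-6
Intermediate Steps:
u(W) = 967
1/(z + u(-420)) = 1/(511436 + 967) = 1/512403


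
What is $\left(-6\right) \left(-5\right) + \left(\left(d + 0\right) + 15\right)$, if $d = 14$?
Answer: $59$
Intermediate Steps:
$\left(-6\right) \left(-5\right) + \left(\left(d + 0\right) + 15\right) = \left(-6\right) \left(-5\right) + \left(\left(14 + 0\right) + 15\right) = 30 + \left(14 + 15\right) = 30 + 29 = 59$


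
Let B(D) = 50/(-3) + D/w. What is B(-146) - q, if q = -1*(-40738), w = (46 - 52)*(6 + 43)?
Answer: -5990863/147 ≈ -40754.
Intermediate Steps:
w = -294 (w = -6*49 = -294)
q = 40738
B(D) = -50/3 - D/294 (B(D) = 50/(-3) + D/(-294) = 50*(-⅓) + D*(-1/294) = -50/3 - D/294)
B(-146) - q = (-50/3 - 1/294*(-146)) - 1*40738 = (-50/3 + 73/147) - 40738 = -2377/147 - 40738 = -5990863/147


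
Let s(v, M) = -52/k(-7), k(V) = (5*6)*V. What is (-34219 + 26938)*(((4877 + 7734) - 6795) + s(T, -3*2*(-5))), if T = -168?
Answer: -1482183462/35 ≈ -4.2348e+7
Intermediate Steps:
k(V) = 30*V
s(v, M) = 26/105 (s(v, M) = -52/(30*(-7)) = -52/(-210) = -52*(-1/210) = 26/105)
(-34219 + 26938)*(((4877 + 7734) - 6795) + s(T, -3*2*(-5))) = (-34219 + 26938)*(((4877 + 7734) - 6795) + 26/105) = -7281*((12611 - 6795) + 26/105) = -7281*(5816 + 26/105) = -7281*610706/105 = -1482183462/35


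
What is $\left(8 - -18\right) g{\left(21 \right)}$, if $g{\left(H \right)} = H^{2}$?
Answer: $11466$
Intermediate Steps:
$\left(8 - -18\right) g{\left(21 \right)} = \left(8 - -18\right) 21^{2} = \left(8 + 18\right) 441 = 26 \cdot 441 = 11466$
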